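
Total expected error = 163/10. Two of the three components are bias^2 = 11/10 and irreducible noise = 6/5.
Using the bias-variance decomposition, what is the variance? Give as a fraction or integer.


Total error = bias^2 + variance + irreducible noise. So variance = 163/10 - 11/10 - 6/5 = 14.

14


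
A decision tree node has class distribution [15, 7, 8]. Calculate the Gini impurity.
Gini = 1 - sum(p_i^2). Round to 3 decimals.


Total = 30. Proportions: 15/30, 7/30, 8/30. sum(p_i^2) = 0.3756. Gini = 1 - 0.3756 = 0.6244, which rounds to 0.624.

0.624


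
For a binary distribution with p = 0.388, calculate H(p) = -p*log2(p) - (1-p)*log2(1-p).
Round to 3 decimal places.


H = -0.388*log2(0.388) - 0.612*log2(0.612) = 0.963.

0.963


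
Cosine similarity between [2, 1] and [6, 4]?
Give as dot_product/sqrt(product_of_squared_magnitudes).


dot = 16. |a|^2 = 5, |b|^2 = 52. cos = 16/sqrt(260).

16/sqrt(260)


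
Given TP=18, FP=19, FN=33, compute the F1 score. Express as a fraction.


Precision = 18/37 = 18/37. Recall = 18/51 = 6/17. F1 = 2*P*R/(P+R) = 9/22.

9/22


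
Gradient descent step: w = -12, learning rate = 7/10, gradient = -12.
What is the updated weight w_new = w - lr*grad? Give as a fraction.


w_new = -12 - 7/10 * -12 = -12 - -42/5 = -18/5.

-18/5


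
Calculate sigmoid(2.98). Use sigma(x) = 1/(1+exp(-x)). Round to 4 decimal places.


sigma(2.98) = 1/(1+e^(-2.98)) = 1/(1+0.050793) = 1/1.050793 = 0.9517.

0.9517


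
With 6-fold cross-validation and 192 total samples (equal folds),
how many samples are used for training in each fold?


Each validation fold has 192/6 = 32 samples. Training set = 192 - 32 = 160.

160


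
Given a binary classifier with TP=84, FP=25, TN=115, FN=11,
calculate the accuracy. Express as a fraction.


Accuracy = (TP + TN) / (TP + TN + FP + FN) = (84 + 115) / 235 = 199/235.

199/235


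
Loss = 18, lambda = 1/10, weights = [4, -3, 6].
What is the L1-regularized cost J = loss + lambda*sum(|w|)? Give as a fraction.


L1 norm = sum(|w|) = 13. J = 18 + 1/10 * 13 = 193/10.

193/10


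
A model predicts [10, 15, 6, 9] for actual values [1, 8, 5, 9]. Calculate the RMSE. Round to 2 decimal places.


MSE = 32.7500. RMSE = sqrt(32.7500) = 5.72.

5.72


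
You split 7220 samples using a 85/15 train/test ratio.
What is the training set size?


Test set = 7220 * 15% = 1083. Training set = 7220 - 1083 = 6137.

6137


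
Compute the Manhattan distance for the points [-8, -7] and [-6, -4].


d = sum of absolute differences: |-8--6|=2 + |-7--4|=3 = 5.

5


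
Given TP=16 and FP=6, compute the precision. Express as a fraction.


Precision = TP / (TP + FP) = 16 / 22 = 8/11.

8/11


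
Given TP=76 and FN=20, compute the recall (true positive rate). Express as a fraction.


Recall = TP / (TP + FN) = 76 / 96 = 19/24.

19/24


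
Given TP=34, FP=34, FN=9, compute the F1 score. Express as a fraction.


Precision = 34/68 = 1/2. Recall = 34/43 = 34/43. F1 = 2*P*R/(P+R) = 68/111.

68/111


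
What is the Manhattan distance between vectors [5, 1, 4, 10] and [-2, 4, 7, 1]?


d = sum of absolute differences: |5--2|=7 + |1-4|=3 + |4-7|=3 + |10-1|=9 = 22.

22


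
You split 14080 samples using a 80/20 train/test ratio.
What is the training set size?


Test set = 14080 * 20% = 2816. Training set = 14080 - 2816 = 11264.

11264


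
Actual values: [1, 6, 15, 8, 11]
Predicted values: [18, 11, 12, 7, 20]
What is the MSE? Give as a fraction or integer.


MSE = (1/5) * ((1-18)^2=289 + (6-11)^2=25 + (15-12)^2=9 + (8-7)^2=1 + (11-20)^2=81). Sum = 405. MSE = 81.

81


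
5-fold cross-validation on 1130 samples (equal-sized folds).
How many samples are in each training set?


Each validation fold has 1130/5 = 226 samples. Training set = 1130 - 226 = 904.

904


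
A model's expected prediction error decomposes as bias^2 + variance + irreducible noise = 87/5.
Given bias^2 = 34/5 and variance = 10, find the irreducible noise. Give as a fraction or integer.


Total error = bias^2 + variance + irreducible noise. So irreducible noise = 87/5 - 34/5 - 10 = 3/5.

3/5


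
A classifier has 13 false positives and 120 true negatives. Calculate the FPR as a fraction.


FPR = FP / (FP + TN) = 13 / 133 = 13/133.

13/133


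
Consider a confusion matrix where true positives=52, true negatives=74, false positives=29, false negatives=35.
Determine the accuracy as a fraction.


Accuracy = (TP + TN) / (TP + TN + FP + FN) = (52 + 74) / 190 = 63/95.

63/95


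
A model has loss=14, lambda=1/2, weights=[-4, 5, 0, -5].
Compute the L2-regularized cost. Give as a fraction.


L2 sq norm = sum(w^2) = 66. J = 14 + 1/2 * 66 = 47.

47


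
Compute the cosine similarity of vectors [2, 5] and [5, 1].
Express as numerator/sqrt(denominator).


dot = 15. |a|^2 = 29, |b|^2 = 26. cos = 15/sqrt(754).

15/sqrt(754)


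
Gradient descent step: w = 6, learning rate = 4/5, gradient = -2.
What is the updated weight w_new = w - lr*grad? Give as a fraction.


w_new = 6 - 4/5 * -2 = 6 - -8/5 = 38/5.

38/5


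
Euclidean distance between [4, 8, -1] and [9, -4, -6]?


d = sqrt(sum of squared differences). (4-9)^2=25, (8--4)^2=144, (-1--6)^2=25. Sum = 194.

sqrt(194)


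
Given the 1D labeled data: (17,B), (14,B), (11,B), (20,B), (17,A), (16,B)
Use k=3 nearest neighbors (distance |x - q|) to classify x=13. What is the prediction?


Distances: |17-13|=4, |14-13|=1, |11-13|=2, |20-13|=7, |17-13|=4, |16-13|=3. 3 nearest: (14,B), (11,B), (16,B). Counts: {'B': 3}. Majority class: B.

B


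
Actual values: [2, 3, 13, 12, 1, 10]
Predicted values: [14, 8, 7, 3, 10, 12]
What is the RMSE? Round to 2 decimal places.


MSE = 61.8333. RMSE = sqrt(61.8333) = 7.86.

7.86


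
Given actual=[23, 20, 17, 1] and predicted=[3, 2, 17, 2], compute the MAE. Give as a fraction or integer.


MAE = (1/4) * (|23-3|=20 + |20-2|=18 + |17-17|=0 + |1-2|=1). Sum = 39. MAE = 39/4.

39/4


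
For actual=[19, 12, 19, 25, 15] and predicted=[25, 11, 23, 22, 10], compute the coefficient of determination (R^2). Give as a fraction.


Mean(y) = 18. SS_res = 87. SS_tot = 96. R^2 = 1 - 87/(96) = 3/32.

3/32


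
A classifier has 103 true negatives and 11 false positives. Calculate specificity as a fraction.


Specificity = TN / (TN + FP) = 103 / 114 = 103/114.

103/114


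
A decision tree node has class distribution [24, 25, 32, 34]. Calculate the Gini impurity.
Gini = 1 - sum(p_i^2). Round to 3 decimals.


Total = 115. Proportions: 24/115, 25/115, 32/115, 34/115. sum(p_i^2) = 0.2557. Gini = 1 - 0.2557 = 0.7443, which rounds to 0.744.

0.744


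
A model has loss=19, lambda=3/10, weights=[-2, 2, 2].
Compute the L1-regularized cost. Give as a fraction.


L1 norm = sum(|w|) = 6. J = 19 + 3/10 * 6 = 104/5.

104/5


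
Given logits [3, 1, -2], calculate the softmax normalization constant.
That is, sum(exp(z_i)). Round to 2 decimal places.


Denom = e^3=20.0855 + e^1=2.7183 + e^-2=0.1353. Sum = 22.9391, which rounds to 22.94.

22.94


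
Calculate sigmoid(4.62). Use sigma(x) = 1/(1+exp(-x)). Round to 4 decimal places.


sigma(4.62) = 1/(1+e^(-4.62)) = 1/(1+0.009853) = 1/1.009853 = 0.9902.

0.9902


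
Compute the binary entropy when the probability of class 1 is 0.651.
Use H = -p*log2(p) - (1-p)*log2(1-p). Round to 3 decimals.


H = -0.651*log2(0.651) - 0.349*log2(0.349) = 0.933.

0.933


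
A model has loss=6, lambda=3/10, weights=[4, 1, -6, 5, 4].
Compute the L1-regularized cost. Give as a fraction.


L1 norm = sum(|w|) = 20. J = 6 + 3/10 * 20 = 12.

12


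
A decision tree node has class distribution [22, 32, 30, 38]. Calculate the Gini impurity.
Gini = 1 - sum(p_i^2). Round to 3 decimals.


Total = 122. Proportions: 22/122, 32/122, 30/122, 38/122. sum(p_i^2) = 0.2588. Gini = 1 - 0.2588 = 0.7412, which rounds to 0.741.

0.741


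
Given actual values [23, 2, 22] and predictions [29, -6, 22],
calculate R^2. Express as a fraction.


Mean(y) = 47/3. SS_res = 100. SS_tot = 842/3. R^2 = 1 - 100/(842/3) = 271/421.

271/421


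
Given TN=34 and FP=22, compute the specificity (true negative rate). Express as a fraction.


Specificity = TN / (TN + FP) = 34 / 56 = 17/28.

17/28


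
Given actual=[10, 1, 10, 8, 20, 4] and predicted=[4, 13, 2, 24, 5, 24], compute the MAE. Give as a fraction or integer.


MAE = (1/6) * (|10-4|=6 + |1-13|=12 + |10-2|=8 + |8-24|=16 + |20-5|=15 + |4-24|=20). Sum = 77. MAE = 77/6.

77/6


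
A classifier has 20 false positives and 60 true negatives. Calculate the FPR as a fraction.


FPR = FP / (FP + TN) = 20 / 80 = 1/4.

1/4


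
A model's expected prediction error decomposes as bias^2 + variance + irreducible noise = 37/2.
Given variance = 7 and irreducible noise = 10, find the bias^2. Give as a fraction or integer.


Total error = bias^2 + variance + irreducible noise. So bias^2 = 37/2 - 7 - 10 = 3/2.

3/2


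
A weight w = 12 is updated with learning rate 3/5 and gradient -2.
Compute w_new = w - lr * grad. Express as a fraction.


w_new = 12 - 3/5 * -2 = 12 - -6/5 = 66/5.

66/5


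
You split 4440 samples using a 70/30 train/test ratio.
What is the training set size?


Test set = 4440 * 30% = 1332. Training set = 4440 - 1332 = 3108.

3108


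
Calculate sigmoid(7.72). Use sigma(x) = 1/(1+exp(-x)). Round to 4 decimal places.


sigma(7.72) = 1/(1+e^(-7.72)) = 1/(1+0.000444) = 1/1.000444 = 0.9996.

0.9996


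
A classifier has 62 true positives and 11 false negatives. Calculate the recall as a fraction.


Recall = TP / (TP + FN) = 62 / 73 = 62/73.

62/73


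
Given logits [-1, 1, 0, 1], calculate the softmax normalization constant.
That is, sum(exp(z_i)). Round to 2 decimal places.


Denom = e^-1=0.3679 + e^1=2.7183 + e^0=1.0000 + e^1=2.7183. Sum = 6.8045, which rounds to 6.80.

6.80


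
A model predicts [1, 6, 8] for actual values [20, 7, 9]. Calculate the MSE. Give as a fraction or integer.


MSE = (1/3) * ((20-1)^2=361 + (7-6)^2=1 + (9-8)^2=1). Sum = 363. MSE = 121.

121


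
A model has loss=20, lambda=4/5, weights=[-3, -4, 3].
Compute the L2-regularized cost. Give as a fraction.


L2 sq norm = sum(w^2) = 34. J = 20 + 4/5 * 34 = 236/5.

236/5


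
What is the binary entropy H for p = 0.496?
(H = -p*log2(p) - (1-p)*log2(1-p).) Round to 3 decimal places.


H = -0.496*log2(0.496) - 0.504*log2(0.504) = 1.000.

1.000


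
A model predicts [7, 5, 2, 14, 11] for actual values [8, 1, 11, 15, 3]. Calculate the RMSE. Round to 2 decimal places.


MSE = 32.6000. RMSE = sqrt(32.6000) = 5.71.

5.71


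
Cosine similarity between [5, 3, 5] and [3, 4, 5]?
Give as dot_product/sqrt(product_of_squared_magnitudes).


dot = 52. |a|^2 = 59, |b|^2 = 50. cos = 52/sqrt(2950).

52/sqrt(2950)


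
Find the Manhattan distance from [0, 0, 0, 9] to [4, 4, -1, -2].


d = sum of absolute differences: |0-4|=4 + |0-4|=4 + |0--1|=1 + |9--2|=11 = 20.

20


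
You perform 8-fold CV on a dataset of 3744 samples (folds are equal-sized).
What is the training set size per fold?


Each validation fold has 3744/8 = 468 samples. Training set = 3744 - 468 = 3276.

3276


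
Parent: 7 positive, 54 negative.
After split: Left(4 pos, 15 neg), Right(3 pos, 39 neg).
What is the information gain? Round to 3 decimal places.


H(parent) = 0.5141. H(left) = 0.7425, H(right) = 0.3712. Weighted = (19/61)*0.7425 + (42/61)*0.3712 = 0.4869. IG = 0.5141 - 0.4869 = 0.0272, which rounds to 0.027.

0.027


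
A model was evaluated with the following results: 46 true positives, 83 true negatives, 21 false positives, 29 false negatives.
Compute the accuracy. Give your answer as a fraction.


Accuracy = (TP + TN) / (TP + TN + FP + FN) = (46 + 83) / 179 = 129/179.

129/179


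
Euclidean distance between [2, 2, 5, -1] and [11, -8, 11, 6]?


d = sqrt(sum of squared differences). (2-11)^2=81, (2--8)^2=100, (5-11)^2=36, (-1-6)^2=49. Sum = 266.

sqrt(266)


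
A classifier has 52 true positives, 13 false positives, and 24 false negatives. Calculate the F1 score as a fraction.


Precision = 52/65 = 4/5. Recall = 52/76 = 13/19. F1 = 2*P*R/(P+R) = 104/141.

104/141


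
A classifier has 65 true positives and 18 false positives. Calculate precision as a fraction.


Precision = TP / (TP + FP) = 65 / 83 = 65/83.

65/83


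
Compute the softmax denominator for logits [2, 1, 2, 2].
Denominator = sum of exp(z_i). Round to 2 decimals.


Denom = e^2=7.3891 + e^1=2.7183 + e^2=7.3891 + e^2=7.3891. Sum = 24.8856, which rounds to 24.89.

24.89


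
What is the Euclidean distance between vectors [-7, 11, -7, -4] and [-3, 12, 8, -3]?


d = sqrt(sum of squared differences). (-7--3)^2=16, (11-12)^2=1, (-7-8)^2=225, (-4--3)^2=1. Sum = 243.

sqrt(243)


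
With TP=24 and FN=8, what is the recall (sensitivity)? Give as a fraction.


Recall = TP / (TP + FN) = 24 / 32 = 3/4.

3/4


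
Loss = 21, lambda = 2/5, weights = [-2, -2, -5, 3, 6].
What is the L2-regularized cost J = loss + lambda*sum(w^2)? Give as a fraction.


L2 sq norm = sum(w^2) = 78. J = 21 + 2/5 * 78 = 261/5.

261/5


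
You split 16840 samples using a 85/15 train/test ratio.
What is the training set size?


Test set = 16840 * 15% = 2526. Training set = 16840 - 2526 = 14314.

14314


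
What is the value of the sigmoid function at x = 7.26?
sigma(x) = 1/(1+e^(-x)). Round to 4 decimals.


sigma(7.26) = 1/(1+e^(-7.26)) = 1/(1+0.000703) = 1/1.000703 = 0.9993.

0.9993


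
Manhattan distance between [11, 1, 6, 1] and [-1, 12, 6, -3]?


d = sum of absolute differences: |11--1|=12 + |1-12|=11 + |6-6|=0 + |1--3|=4 = 27.

27


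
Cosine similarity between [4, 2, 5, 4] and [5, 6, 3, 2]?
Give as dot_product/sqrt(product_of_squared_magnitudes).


dot = 55. |a|^2 = 61, |b|^2 = 74. cos = 55/sqrt(4514).

55/sqrt(4514)


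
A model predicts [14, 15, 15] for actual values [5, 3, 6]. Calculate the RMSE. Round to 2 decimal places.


MSE = 102.0000. RMSE = sqrt(102.0000) = 10.10.

10.10


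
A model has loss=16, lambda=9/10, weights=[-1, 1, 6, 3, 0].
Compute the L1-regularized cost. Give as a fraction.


L1 norm = sum(|w|) = 11. J = 16 + 9/10 * 11 = 259/10.

259/10


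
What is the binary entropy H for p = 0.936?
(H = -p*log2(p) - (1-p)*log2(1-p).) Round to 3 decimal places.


H = -0.936*log2(0.936) - 0.064*log2(0.064) = 0.343.

0.343


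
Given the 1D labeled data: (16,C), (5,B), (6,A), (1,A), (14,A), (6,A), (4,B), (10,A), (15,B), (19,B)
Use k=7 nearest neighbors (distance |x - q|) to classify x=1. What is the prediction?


Distances: |16-1|=15, |5-1|=4, |6-1|=5, |1-1|=0, |14-1|=13, |6-1|=5, |4-1|=3, |10-1|=9, |15-1|=14, |19-1|=18. 7 nearest: (1,A), (4,B), (5,B), (6,A), (6,A), (10,A), (14,A). Counts: {'A': 5, 'B': 2}. Majority class: A.

A


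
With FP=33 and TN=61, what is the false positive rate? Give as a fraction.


FPR = FP / (FP + TN) = 33 / 94 = 33/94.

33/94


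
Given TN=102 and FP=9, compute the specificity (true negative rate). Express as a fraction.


Specificity = TN / (TN + FP) = 102 / 111 = 34/37.

34/37


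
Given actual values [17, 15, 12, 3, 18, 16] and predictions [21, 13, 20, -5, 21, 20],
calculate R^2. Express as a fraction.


Mean(y) = 27/2. SS_res = 173. SS_tot = 307/2. R^2 = 1 - 173/(307/2) = -39/307.

-39/307


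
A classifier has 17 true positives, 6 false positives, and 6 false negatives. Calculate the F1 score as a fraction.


Precision = 17/23 = 17/23. Recall = 17/23 = 17/23. F1 = 2*P*R/(P+R) = 17/23.

17/23


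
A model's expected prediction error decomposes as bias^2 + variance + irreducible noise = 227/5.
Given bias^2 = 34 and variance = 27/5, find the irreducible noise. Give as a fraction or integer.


Total error = bias^2 + variance + irreducible noise. So irreducible noise = 227/5 - 34 - 27/5 = 6.

6


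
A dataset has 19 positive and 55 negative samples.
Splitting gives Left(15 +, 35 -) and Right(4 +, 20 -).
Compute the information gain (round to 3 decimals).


H(parent) = 0.8218. H(left) = 0.8813, H(right) = 0.6500. Weighted = (50/74)*0.8813 + (24/74)*0.6500 = 0.8063. IG = 0.8218 - 0.8063 = 0.0155, which rounds to 0.016.

0.016


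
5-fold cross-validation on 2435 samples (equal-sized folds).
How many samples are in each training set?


Each validation fold has 2435/5 = 487 samples. Training set = 2435 - 487 = 1948.

1948


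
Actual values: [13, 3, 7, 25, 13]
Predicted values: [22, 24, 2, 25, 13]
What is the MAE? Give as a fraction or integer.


MAE = (1/5) * (|13-22|=9 + |3-24|=21 + |7-2|=5 + |25-25|=0 + |13-13|=0). Sum = 35. MAE = 7.

7


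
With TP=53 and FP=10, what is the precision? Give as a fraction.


Precision = TP / (TP + FP) = 53 / 63 = 53/63.

53/63


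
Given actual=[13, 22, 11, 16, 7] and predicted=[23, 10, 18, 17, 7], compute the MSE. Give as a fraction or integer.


MSE = (1/5) * ((13-23)^2=100 + (22-10)^2=144 + (11-18)^2=49 + (16-17)^2=1 + (7-7)^2=0). Sum = 294. MSE = 294/5.

294/5


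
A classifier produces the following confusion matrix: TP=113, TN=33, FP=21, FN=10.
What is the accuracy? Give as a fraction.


Accuracy = (TP + TN) / (TP + TN + FP + FN) = (113 + 33) / 177 = 146/177.

146/177


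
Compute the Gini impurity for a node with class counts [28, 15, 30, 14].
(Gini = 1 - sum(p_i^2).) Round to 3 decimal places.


Total = 87. Proportions: 28/87, 15/87, 30/87, 14/87. sum(p_i^2) = 0.2781. Gini = 1 - 0.2781 = 0.7219, which rounds to 0.722.

0.722


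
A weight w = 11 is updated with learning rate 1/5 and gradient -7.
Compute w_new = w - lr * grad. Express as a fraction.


w_new = 11 - 1/5 * -7 = 11 - -7/5 = 62/5.

62/5


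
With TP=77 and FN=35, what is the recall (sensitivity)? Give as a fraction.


Recall = TP / (TP + FN) = 77 / 112 = 11/16.

11/16


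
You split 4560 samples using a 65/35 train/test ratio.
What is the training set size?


Test set = 4560 * 35% = 1596. Training set = 4560 - 1596 = 2964.

2964


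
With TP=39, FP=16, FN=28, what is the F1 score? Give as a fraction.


Precision = 39/55 = 39/55. Recall = 39/67 = 39/67. F1 = 2*P*R/(P+R) = 39/61.

39/61


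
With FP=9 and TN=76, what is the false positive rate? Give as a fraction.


FPR = FP / (FP + TN) = 9 / 85 = 9/85.

9/85


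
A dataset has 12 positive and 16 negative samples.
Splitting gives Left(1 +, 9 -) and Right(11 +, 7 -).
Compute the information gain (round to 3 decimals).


H(parent) = 0.9852. H(left) = 0.4690, H(right) = 0.9641. Weighted = (10/28)*0.4690 + (18/28)*0.9641 = 0.7873. IG = 0.9852 - 0.7873 = 0.1979, which rounds to 0.198.

0.198


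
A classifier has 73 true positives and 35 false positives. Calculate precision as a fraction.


Precision = TP / (TP + FP) = 73 / 108 = 73/108.

73/108


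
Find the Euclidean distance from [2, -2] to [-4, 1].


d = sqrt(sum of squared differences). (2--4)^2=36, (-2-1)^2=9. Sum = 45.

sqrt(45)


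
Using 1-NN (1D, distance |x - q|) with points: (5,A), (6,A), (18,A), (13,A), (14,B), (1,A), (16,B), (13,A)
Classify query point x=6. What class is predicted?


Distances: |5-6|=1, |6-6|=0, |18-6|=12, |13-6|=7, |14-6|=8, |1-6|=5, |16-6|=10, |13-6|=7. 1 nearest: (6,A). Counts: {'A': 1}. Majority class: A.

A


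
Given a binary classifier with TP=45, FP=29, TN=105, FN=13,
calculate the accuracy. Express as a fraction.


Accuracy = (TP + TN) / (TP + TN + FP + FN) = (45 + 105) / 192 = 25/32.

25/32


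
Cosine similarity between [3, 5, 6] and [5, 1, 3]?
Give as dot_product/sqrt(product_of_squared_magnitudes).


dot = 38. |a|^2 = 70, |b|^2 = 35. cos = 38/sqrt(2450).

38/sqrt(2450)


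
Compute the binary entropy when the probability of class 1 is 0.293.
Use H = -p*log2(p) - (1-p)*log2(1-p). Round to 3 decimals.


H = -0.293*log2(0.293) - 0.707*log2(0.707) = 0.873.

0.873


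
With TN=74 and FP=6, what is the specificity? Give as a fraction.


Specificity = TN / (TN + FP) = 74 / 80 = 37/40.

37/40


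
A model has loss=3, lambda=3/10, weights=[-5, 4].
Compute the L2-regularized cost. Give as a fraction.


L2 sq norm = sum(w^2) = 41. J = 3 + 3/10 * 41 = 153/10.

153/10


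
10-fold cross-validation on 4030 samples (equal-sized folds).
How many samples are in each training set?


Each validation fold has 4030/10 = 403 samples. Training set = 4030 - 403 = 3627.

3627


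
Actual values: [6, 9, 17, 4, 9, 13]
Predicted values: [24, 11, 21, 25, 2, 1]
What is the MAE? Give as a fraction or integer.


MAE = (1/6) * (|6-24|=18 + |9-11|=2 + |17-21|=4 + |4-25|=21 + |9-2|=7 + |13-1|=12). Sum = 64. MAE = 32/3.

32/3


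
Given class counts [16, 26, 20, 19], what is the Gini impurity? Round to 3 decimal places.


Total = 81. Proportions: 16/81, 26/81, 20/81, 19/81. sum(p_i^2) = 0.2580. Gini = 1 - 0.2580 = 0.7420, which rounds to 0.742.

0.742


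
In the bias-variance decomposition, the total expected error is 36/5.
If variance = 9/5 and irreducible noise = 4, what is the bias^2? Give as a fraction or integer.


Total error = bias^2 + variance + irreducible noise. So bias^2 = 36/5 - 9/5 - 4 = 7/5.

7/5


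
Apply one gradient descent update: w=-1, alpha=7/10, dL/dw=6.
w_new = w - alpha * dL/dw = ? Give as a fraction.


w_new = -1 - 7/10 * 6 = -1 - 21/5 = -26/5.

-26/5


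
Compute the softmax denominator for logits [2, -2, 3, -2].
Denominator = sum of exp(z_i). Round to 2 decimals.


Denom = e^2=7.3891 + e^-2=0.1353 + e^3=20.0855 + e^-2=0.1353. Sum = 27.7452, which rounds to 27.75.

27.75


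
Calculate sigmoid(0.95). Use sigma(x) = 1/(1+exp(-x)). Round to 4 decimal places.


sigma(0.95) = 1/(1+e^(-0.95)) = 1/(1+0.386741) = 1/1.386741 = 0.7211.

0.7211


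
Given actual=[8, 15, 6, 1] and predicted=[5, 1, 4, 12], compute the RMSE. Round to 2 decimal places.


MSE = 82.5000. RMSE = sqrt(82.5000) = 9.08.

9.08


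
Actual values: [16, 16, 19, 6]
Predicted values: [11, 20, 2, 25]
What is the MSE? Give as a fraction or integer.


MSE = (1/4) * ((16-11)^2=25 + (16-20)^2=16 + (19-2)^2=289 + (6-25)^2=361). Sum = 691. MSE = 691/4.

691/4


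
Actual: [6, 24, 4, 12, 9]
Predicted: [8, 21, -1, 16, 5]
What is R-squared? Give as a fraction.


Mean(y) = 11. SS_res = 70. SS_tot = 248. R^2 = 1 - 70/(248) = 89/124.

89/124


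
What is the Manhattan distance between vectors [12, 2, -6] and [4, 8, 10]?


d = sum of absolute differences: |12-4|=8 + |2-8|=6 + |-6-10|=16 = 30.

30


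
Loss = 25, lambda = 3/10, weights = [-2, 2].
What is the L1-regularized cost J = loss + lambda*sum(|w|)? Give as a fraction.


L1 norm = sum(|w|) = 4. J = 25 + 3/10 * 4 = 131/5.

131/5


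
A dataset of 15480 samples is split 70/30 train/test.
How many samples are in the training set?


Test set = 15480 * 30% = 4644. Training set = 15480 - 4644 = 10836.

10836


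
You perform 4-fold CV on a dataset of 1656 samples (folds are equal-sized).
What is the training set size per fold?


Each validation fold has 1656/4 = 414 samples. Training set = 1656 - 414 = 1242.

1242


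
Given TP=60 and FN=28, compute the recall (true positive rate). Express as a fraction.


Recall = TP / (TP + FN) = 60 / 88 = 15/22.

15/22


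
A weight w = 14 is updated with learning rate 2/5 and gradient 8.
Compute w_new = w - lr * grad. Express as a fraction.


w_new = 14 - 2/5 * 8 = 14 - 16/5 = 54/5.

54/5


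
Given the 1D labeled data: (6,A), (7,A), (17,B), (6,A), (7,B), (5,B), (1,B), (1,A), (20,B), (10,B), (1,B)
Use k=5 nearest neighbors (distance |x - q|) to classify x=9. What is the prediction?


Distances: |6-9|=3, |7-9|=2, |17-9|=8, |6-9|=3, |7-9|=2, |5-9|=4, |1-9|=8, |1-9|=8, |20-9|=11, |10-9|=1, |1-9|=8. 5 nearest: (10,B), (7,A), (7,B), (6,A), (6,A). Counts: {'B': 2, 'A': 3}. Majority class: A.

A


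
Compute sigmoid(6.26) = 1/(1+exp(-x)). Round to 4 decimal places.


sigma(6.26) = 1/(1+e^(-6.26)) = 1/(1+0.001911) = 1/1.001911 = 0.9981.

0.9981


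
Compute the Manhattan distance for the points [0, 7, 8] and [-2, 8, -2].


d = sum of absolute differences: |0--2|=2 + |7-8|=1 + |8--2|=10 = 13.

13


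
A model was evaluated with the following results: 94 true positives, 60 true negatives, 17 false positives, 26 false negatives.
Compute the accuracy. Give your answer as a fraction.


Accuracy = (TP + TN) / (TP + TN + FP + FN) = (94 + 60) / 197 = 154/197.

154/197


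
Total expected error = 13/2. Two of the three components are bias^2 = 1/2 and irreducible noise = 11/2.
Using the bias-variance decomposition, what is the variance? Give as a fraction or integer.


Total error = bias^2 + variance + irreducible noise. So variance = 13/2 - 1/2 - 11/2 = 1/2.

1/2


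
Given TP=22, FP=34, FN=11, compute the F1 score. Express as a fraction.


Precision = 22/56 = 11/28. Recall = 22/33 = 2/3. F1 = 2*P*R/(P+R) = 44/89.

44/89


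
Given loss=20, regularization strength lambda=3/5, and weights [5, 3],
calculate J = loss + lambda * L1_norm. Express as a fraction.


L1 norm = sum(|w|) = 8. J = 20 + 3/5 * 8 = 124/5.

124/5


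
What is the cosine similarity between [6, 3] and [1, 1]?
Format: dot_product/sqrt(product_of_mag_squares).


dot = 9. |a|^2 = 45, |b|^2 = 2. cos = 9/sqrt(90).

9/sqrt(90)


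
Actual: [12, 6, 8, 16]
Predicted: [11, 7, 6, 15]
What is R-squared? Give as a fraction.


Mean(y) = 21/2. SS_res = 7. SS_tot = 59. R^2 = 1 - 7/(59) = 52/59.

52/59


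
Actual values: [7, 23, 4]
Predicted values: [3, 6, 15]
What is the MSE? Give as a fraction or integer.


MSE = (1/3) * ((7-3)^2=16 + (23-6)^2=289 + (4-15)^2=121). Sum = 426. MSE = 142.

142


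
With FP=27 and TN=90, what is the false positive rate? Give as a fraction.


FPR = FP / (FP + TN) = 27 / 117 = 3/13.

3/13


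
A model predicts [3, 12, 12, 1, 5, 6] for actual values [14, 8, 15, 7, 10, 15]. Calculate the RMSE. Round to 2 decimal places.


MSE = 48.0000. RMSE = sqrt(48.0000) = 6.93.

6.93


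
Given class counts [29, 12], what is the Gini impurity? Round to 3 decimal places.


Total = 41. Proportions: 29/41, 12/41. sum(p_i^2) = 0.5860. Gini = 1 - 0.5860 = 0.4140, which rounds to 0.414.

0.414


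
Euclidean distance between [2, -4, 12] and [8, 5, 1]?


d = sqrt(sum of squared differences). (2-8)^2=36, (-4-5)^2=81, (12-1)^2=121. Sum = 238.

sqrt(238)


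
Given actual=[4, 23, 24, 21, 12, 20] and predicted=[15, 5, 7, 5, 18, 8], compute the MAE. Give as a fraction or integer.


MAE = (1/6) * (|4-15|=11 + |23-5|=18 + |24-7|=17 + |21-5|=16 + |12-18|=6 + |20-8|=12). Sum = 80. MAE = 40/3.

40/3


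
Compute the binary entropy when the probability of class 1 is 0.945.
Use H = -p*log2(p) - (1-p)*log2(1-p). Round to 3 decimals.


H = -0.945*log2(0.945) - 0.055*log2(0.055) = 0.307.

0.307


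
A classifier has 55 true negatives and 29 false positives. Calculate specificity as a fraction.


Specificity = TN / (TN + FP) = 55 / 84 = 55/84.

55/84


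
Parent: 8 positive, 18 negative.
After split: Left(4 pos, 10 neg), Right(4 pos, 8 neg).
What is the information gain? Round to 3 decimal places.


H(parent) = 0.8905. H(left) = 0.8631, H(right) = 0.9183. Weighted = (14/26)*0.8631 + (12/26)*0.9183 = 0.8886. IG = 0.8905 - 0.8886 = 0.0019, which rounds to 0.002.

0.002


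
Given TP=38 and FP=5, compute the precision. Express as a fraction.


Precision = TP / (TP + FP) = 38 / 43 = 38/43.

38/43


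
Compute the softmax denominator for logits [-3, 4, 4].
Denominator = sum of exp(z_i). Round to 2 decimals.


Denom = e^-3=0.0498 + e^4=54.5982 + e^4=54.5982. Sum = 109.2462, which rounds to 109.25.

109.25


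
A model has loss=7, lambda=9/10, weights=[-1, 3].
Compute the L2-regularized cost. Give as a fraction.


L2 sq norm = sum(w^2) = 10. J = 7 + 9/10 * 10 = 16.

16


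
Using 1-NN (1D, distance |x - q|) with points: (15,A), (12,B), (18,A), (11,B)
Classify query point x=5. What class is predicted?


Distances: |15-5|=10, |12-5|=7, |18-5|=13, |11-5|=6. 1 nearest: (11,B). Counts: {'B': 1}. Majority class: B.

B


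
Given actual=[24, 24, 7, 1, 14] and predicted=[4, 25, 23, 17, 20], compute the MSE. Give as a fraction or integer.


MSE = (1/5) * ((24-4)^2=400 + (24-25)^2=1 + (7-23)^2=256 + (1-17)^2=256 + (14-20)^2=36). Sum = 949. MSE = 949/5.

949/5


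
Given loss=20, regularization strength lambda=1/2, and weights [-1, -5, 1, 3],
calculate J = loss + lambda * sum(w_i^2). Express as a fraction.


L2 sq norm = sum(w^2) = 36. J = 20 + 1/2 * 36 = 38.

38


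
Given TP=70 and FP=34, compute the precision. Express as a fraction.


Precision = TP / (TP + FP) = 70 / 104 = 35/52.

35/52


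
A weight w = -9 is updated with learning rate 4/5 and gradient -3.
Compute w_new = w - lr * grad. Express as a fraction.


w_new = -9 - 4/5 * -3 = -9 - -12/5 = -33/5.

-33/5


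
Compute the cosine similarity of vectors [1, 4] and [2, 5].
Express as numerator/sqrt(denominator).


dot = 22. |a|^2 = 17, |b|^2 = 29. cos = 22/sqrt(493).

22/sqrt(493)


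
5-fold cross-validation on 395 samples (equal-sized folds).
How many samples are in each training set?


Each validation fold has 395/5 = 79 samples. Training set = 395 - 79 = 316.

316


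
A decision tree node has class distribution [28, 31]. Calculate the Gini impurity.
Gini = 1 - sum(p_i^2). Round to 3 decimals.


Total = 59. Proportions: 28/59, 31/59. sum(p_i^2) = 0.5013. Gini = 1 - 0.5013 = 0.4987, which rounds to 0.499.

0.499


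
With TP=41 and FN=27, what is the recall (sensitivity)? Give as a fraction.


Recall = TP / (TP + FN) = 41 / 68 = 41/68.

41/68


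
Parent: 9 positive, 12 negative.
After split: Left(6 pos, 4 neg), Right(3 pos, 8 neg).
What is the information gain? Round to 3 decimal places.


H(parent) = 0.9852. H(left) = 0.9710, H(right) = 0.8454. Weighted = (10/21)*0.9710 + (11/21)*0.8454 = 0.9052. IG = 0.9852 - 0.9052 = 0.0800, which rounds to 0.080.

0.080


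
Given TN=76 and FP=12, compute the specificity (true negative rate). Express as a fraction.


Specificity = TN / (TN + FP) = 76 / 88 = 19/22.

19/22


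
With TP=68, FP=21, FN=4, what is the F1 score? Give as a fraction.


Precision = 68/89 = 68/89. Recall = 68/72 = 17/18. F1 = 2*P*R/(P+R) = 136/161.

136/161


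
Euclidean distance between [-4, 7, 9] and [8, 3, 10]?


d = sqrt(sum of squared differences). (-4-8)^2=144, (7-3)^2=16, (9-10)^2=1. Sum = 161.

sqrt(161)


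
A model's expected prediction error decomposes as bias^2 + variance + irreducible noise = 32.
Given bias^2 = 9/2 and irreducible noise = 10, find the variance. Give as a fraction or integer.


Total error = bias^2 + variance + irreducible noise. So variance = 32 - 9/2 - 10 = 35/2.

35/2


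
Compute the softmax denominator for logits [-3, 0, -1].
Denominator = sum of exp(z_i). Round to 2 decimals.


Denom = e^-3=0.0498 + e^0=1.0000 + e^-1=0.3679. Sum = 1.4177, which rounds to 1.42.

1.42


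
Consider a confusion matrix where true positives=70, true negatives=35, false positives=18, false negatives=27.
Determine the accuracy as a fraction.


Accuracy = (TP + TN) / (TP + TN + FP + FN) = (70 + 35) / 150 = 7/10.

7/10


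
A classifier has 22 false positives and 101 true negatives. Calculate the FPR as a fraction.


FPR = FP / (FP + TN) = 22 / 123 = 22/123.

22/123


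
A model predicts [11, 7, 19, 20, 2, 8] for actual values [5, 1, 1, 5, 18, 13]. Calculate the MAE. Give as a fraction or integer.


MAE = (1/6) * (|5-11|=6 + |1-7|=6 + |1-19|=18 + |5-20|=15 + |18-2|=16 + |13-8|=5). Sum = 66. MAE = 11.

11


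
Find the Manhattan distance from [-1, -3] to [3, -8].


d = sum of absolute differences: |-1-3|=4 + |-3--8|=5 = 9.

9


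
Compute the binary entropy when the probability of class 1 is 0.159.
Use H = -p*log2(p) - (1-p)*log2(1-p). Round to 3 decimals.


H = -0.159*log2(0.159) - 0.841*log2(0.841) = 0.632.

0.632


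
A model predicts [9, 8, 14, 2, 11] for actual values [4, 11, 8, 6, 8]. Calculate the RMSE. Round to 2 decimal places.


MSE = 19.0000. RMSE = sqrt(19.0000) = 4.36.

4.36


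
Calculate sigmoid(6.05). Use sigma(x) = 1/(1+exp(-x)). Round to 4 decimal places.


sigma(6.05) = 1/(1+e^(-6.05)) = 1/(1+0.002358) = 1/1.002358 = 0.9976.

0.9976


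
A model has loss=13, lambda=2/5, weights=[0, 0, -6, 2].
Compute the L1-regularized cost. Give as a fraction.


L1 norm = sum(|w|) = 8. J = 13 + 2/5 * 8 = 81/5.

81/5


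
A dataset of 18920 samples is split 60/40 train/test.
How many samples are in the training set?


Test set = 18920 * 40% = 7568. Training set = 18920 - 7568 = 11352.

11352


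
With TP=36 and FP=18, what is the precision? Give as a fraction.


Precision = TP / (TP + FP) = 36 / 54 = 2/3.

2/3


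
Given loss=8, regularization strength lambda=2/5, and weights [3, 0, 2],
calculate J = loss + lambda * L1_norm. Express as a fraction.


L1 norm = sum(|w|) = 5. J = 8 + 2/5 * 5 = 10.

10


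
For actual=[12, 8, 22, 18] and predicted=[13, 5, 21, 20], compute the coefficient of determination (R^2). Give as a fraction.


Mean(y) = 15. SS_res = 15. SS_tot = 116. R^2 = 1 - 15/(116) = 101/116.

101/116


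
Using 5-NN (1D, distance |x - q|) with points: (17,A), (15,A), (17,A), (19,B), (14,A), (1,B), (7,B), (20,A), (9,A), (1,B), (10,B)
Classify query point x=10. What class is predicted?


Distances: |17-10|=7, |15-10|=5, |17-10|=7, |19-10|=9, |14-10|=4, |1-10|=9, |7-10|=3, |20-10|=10, |9-10|=1, |1-10|=9, |10-10|=0. 5 nearest: (10,B), (9,A), (7,B), (14,A), (15,A). Counts: {'B': 2, 'A': 3}. Majority class: A.

A


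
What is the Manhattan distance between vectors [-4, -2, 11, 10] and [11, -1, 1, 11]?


d = sum of absolute differences: |-4-11|=15 + |-2--1|=1 + |11-1|=10 + |10-11|=1 = 27.

27


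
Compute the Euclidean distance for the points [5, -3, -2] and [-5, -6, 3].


d = sqrt(sum of squared differences). (5--5)^2=100, (-3--6)^2=9, (-2-3)^2=25. Sum = 134.

sqrt(134)


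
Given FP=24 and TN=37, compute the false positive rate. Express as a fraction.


FPR = FP / (FP + TN) = 24 / 61 = 24/61.

24/61


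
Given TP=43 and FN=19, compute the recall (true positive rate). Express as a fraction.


Recall = TP / (TP + FN) = 43 / 62 = 43/62.

43/62


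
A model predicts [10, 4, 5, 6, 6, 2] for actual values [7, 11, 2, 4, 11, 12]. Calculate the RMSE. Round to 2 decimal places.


MSE = 32.6667. RMSE = sqrt(32.6667) = 5.72.

5.72


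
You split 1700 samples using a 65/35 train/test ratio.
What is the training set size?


Test set = 1700 * 35% = 595. Training set = 1700 - 595 = 1105.

1105


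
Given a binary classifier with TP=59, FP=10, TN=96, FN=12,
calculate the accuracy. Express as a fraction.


Accuracy = (TP + TN) / (TP + TN + FP + FN) = (59 + 96) / 177 = 155/177.

155/177


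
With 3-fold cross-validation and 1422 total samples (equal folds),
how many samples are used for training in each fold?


Each validation fold has 1422/3 = 474 samples. Training set = 1422 - 474 = 948.

948


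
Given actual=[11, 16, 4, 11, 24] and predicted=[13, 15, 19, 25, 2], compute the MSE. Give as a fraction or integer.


MSE = (1/5) * ((11-13)^2=4 + (16-15)^2=1 + (4-19)^2=225 + (11-25)^2=196 + (24-2)^2=484). Sum = 910. MSE = 182.

182


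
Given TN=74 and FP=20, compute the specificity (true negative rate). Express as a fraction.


Specificity = TN / (TN + FP) = 74 / 94 = 37/47.

37/47


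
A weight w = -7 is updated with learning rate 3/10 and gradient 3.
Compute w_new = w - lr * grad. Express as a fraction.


w_new = -7 - 3/10 * 3 = -7 - 9/10 = -79/10.

-79/10


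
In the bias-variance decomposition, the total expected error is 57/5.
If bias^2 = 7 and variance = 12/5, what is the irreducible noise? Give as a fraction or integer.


Total error = bias^2 + variance + irreducible noise. So irreducible noise = 57/5 - 7 - 12/5 = 2.

2


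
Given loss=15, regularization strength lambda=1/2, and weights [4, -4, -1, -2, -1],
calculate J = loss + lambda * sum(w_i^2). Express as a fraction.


L2 sq norm = sum(w^2) = 38. J = 15 + 1/2 * 38 = 34.

34


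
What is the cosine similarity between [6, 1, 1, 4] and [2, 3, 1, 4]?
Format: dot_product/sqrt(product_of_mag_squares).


dot = 32. |a|^2 = 54, |b|^2 = 30. cos = 32/sqrt(1620).

32/sqrt(1620)


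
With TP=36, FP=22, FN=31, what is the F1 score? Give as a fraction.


Precision = 36/58 = 18/29. Recall = 36/67 = 36/67. F1 = 2*P*R/(P+R) = 72/125.

72/125


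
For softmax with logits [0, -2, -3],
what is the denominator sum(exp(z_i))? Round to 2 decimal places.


Denom = e^0=1.0000 + e^-2=0.1353 + e^-3=0.0498. Sum = 1.1851, which rounds to 1.19.

1.19


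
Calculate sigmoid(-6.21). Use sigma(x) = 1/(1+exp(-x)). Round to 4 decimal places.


sigma(-6.21) = 1/(1+e^(6.21)) = 1/(1+497.701251) = 1/498.701251 = 0.0020.

0.0020


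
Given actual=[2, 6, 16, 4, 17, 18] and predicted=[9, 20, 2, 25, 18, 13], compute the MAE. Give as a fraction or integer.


MAE = (1/6) * (|2-9|=7 + |6-20|=14 + |16-2|=14 + |4-25|=21 + |17-18|=1 + |18-13|=5). Sum = 62. MAE = 31/3.

31/3


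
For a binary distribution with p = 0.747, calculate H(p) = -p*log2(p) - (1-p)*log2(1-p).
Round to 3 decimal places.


H = -0.747*log2(0.747) - 0.253*log2(0.253) = 0.816.

0.816


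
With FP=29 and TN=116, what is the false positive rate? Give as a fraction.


FPR = FP / (FP + TN) = 29 / 145 = 1/5.

1/5


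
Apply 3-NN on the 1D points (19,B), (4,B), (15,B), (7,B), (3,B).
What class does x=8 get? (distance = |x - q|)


Distances: |19-8|=11, |4-8|=4, |15-8|=7, |7-8|=1, |3-8|=5. 3 nearest: (7,B), (4,B), (3,B). Counts: {'B': 3}. Majority class: B.

B


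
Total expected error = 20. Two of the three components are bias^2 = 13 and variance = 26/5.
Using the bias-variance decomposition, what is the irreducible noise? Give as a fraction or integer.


Total error = bias^2 + variance + irreducible noise. So irreducible noise = 20 - 13 - 26/5 = 9/5.

9/5


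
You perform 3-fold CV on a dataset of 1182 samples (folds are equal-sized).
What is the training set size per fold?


Each validation fold has 1182/3 = 394 samples. Training set = 1182 - 394 = 788.

788


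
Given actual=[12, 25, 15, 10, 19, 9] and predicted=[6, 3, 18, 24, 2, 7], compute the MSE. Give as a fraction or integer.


MSE = (1/6) * ((12-6)^2=36 + (25-3)^2=484 + (15-18)^2=9 + (10-24)^2=196 + (19-2)^2=289 + (9-7)^2=4). Sum = 1018. MSE = 509/3.

509/3


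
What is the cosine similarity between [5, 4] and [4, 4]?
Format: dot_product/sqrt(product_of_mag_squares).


dot = 36. |a|^2 = 41, |b|^2 = 32. cos = 36/sqrt(1312).

36/sqrt(1312)


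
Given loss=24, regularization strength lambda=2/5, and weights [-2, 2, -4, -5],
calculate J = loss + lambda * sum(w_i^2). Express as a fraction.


L2 sq norm = sum(w^2) = 49. J = 24 + 2/5 * 49 = 218/5.

218/5


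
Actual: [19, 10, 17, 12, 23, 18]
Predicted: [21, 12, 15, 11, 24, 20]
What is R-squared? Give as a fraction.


Mean(y) = 33/2. SS_res = 18. SS_tot = 227/2. R^2 = 1 - 18/(227/2) = 191/227.

191/227


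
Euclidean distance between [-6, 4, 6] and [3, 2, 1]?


d = sqrt(sum of squared differences). (-6-3)^2=81, (4-2)^2=4, (6-1)^2=25. Sum = 110.

sqrt(110)


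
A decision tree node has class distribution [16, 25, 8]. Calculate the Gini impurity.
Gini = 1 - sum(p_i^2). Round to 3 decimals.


Total = 49. Proportions: 16/49, 25/49, 8/49. sum(p_i^2) = 0.3936. Gini = 1 - 0.3936 = 0.6064, which rounds to 0.606.

0.606


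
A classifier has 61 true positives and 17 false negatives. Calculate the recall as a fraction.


Recall = TP / (TP + FN) = 61 / 78 = 61/78.

61/78
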